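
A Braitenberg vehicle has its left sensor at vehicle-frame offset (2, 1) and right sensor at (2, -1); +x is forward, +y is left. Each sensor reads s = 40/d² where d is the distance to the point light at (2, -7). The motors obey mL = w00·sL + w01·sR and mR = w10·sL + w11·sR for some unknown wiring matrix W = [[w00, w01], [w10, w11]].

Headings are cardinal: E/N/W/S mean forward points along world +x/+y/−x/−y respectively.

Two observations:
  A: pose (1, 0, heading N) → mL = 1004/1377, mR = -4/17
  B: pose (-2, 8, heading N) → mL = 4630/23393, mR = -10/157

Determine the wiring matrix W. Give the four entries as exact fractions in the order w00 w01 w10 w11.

1/2 1 -1/2 0

obs A: pose=(1,0,N) → sL=8/17, sR=40/81, mL=1004/1377, mR=-4/17
obs B: pose=(-2,8,N) → sL=20/157, sR=20/149, mL=4630/23393, mR=-10/157
sensor matrix S = [[8/17, 40/81], [20/157, 20/149]]; det S = 8320/32212161
solve [mL_A; mL_B] = S·[w00; w01] and [mR_A; mR_B] = S·[w10; w11]:
  w00 = 1/2, w01 = 1, w10 = -1/2, w11 = 0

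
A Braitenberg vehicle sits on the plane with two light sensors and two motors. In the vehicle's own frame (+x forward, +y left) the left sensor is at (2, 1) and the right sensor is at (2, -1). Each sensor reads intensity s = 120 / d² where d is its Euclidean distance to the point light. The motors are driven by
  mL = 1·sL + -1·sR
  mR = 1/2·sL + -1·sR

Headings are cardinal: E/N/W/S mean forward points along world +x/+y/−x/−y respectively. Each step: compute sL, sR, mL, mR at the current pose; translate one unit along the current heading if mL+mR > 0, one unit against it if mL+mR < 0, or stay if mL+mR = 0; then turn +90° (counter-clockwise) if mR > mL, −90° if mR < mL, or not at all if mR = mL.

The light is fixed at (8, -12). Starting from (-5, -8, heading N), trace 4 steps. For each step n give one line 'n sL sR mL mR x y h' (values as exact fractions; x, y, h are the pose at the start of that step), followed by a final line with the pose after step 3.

n=0: pose=(-5,-8,N); sL=15/29, sR=2/3; mL=-13/87, mR=-71/174; mL+mR=-97/174 → advance -1; mR−mL=-15/58 → turn -1·90°
n=1: pose=(-5,-9,E); sL=120/137, sR=24/25; mL=-288/3425, mR=-1788/3425; mL+mR=-2076/3425 → advance -1; mR−mL=-60/137 → turn -1·90°
n=2: pose=(-6,-9,S); sL=12/17, sR=60/113; mL=336/1921, mR=-342/1921; mL+mR=-6/1921 → advance -1; mR−mL=-6/17 → turn -1·90°
n=3: pose=(-6,-8,W); sL=24/53, sR=120/281; mL=384/14893, mR=-2988/14893; mL+mR=-2604/14893 → advance -1; mR−mL=-12/53 → turn -1·90°

0 15/29 2/3 -13/87 -71/174 -5 -8 N
1 120/137 24/25 -288/3425 -1788/3425 -5 -9 E
2 12/17 60/113 336/1921 -342/1921 -6 -9 S
3 24/53 120/281 384/14893 -2988/14893 -6 -8 W
final -5 -8 N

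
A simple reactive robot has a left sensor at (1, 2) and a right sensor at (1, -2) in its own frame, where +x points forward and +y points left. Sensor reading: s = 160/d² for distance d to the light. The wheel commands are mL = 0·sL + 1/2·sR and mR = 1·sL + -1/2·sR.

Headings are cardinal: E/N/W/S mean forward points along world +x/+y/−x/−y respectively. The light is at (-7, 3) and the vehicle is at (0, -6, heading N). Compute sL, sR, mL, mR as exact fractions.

left sensor world pos  = (-2, -5); dL² = 89
right sensor world pos = (2, -5); dR² = 145
sL = 160/89 = 160/89
sR = 160/145 = 32/29
mL = 0·sL + 1/2·sR = 16/29
mR = 1·sL + -1/2·sR = 3216/2581

160/89 32/29 16/29 3216/2581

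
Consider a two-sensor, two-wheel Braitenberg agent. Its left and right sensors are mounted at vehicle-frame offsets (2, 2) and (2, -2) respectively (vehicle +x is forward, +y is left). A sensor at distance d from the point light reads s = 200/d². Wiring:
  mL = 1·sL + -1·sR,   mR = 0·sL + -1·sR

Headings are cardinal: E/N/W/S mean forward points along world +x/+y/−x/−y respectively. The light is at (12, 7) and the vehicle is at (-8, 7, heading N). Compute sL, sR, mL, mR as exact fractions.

25/61 25/41 -500/2501 -25/41

left sensor world pos  = (-10, 9); dL² = 488
right sensor world pos = (-6, 9); dR² = 328
sL = 200/488 = 25/61
sR = 200/328 = 25/41
mL = 1·sL + -1·sR = -500/2501
mR = 0·sL + -1·sR = -25/41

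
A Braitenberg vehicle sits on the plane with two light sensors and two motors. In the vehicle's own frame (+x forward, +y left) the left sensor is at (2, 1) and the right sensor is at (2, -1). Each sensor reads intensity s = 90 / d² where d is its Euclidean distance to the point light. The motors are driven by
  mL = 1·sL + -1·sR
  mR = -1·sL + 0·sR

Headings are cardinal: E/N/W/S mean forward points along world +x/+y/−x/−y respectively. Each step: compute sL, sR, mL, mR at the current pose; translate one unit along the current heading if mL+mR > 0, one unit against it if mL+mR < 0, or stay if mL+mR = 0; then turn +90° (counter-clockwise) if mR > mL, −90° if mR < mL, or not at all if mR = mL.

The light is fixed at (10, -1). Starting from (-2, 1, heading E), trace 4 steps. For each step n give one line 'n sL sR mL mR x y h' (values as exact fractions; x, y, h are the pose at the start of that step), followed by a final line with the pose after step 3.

0 90/109 90/101 -720/11009 -90/109 -2 1 E
1 5/8 45/98 65/392 -5/8 -3 1 S
2 90/229 90/241 1080/55189 -90/229 -3 2 W
3 45/97 45/73 -1080/7081 -45/97 -2 2 N
final -2 1 E

n=0: pose=(-2,1,E); sL=90/109, sR=90/101; mL=-720/11009, mR=-90/109; mL+mR=-90/101 → advance -1; mR−mL=-8370/11009 → turn -1·90°
n=1: pose=(-3,1,S); sL=5/8, sR=45/98; mL=65/392, mR=-5/8; mL+mR=-45/98 → advance -1; mR−mL=-155/196 → turn -1·90°
n=2: pose=(-3,2,W); sL=90/229, sR=90/241; mL=1080/55189, mR=-90/229; mL+mR=-90/241 → advance -1; mR−mL=-22770/55189 → turn -1·90°
n=3: pose=(-2,2,N); sL=45/97, sR=45/73; mL=-1080/7081, mR=-45/97; mL+mR=-45/73 → advance -1; mR−mL=-2205/7081 → turn -1·90°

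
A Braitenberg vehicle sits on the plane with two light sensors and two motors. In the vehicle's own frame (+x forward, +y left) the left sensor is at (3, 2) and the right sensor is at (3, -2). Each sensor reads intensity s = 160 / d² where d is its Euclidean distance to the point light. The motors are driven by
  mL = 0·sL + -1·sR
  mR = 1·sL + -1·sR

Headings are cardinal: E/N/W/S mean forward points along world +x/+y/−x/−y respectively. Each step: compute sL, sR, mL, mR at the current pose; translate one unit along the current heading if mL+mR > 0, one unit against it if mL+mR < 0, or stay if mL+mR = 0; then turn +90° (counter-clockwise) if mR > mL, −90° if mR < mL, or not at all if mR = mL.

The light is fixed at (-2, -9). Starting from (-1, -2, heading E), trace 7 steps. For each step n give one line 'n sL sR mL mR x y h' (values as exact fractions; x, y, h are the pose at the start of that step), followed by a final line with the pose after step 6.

0 160/97 160/41 -160/41 -8960/3977 -1 -2 E
1 20/13 20/13 -20/13 0 -2 -2 N
2 32/5 160/73 -160/73 1536/365 -2 -3 W
3 16 80/9 -80/9 64/9 -3 -3 S
4 32/17 160/29 -160/29 -1792/493 -3 -2 E
5 40/29 8/5 -8/5 -32/145 -4 -2 N
6 160/41 160/89 -160/89 7680/3649 -4 -3 W
final -5 -3 S

n=0: pose=(-1,-2,E); sL=160/97, sR=160/41; mL=-160/41, mR=-8960/3977; mL+mR=-24480/3977 → advance -1; mR−mL=160/97 → turn +1·90°
n=1: pose=(-2,-2,N); sL=20/13, sR=20/13; mL=-20/13, mR=0; mL+mR=-20/13 → advance -1; mR−mL=20/13 → turn +1·90°
n=2: pose=(-2,-3,W); sL=32/5, sR=160/73; mL=-160/73, mR=1536/365; mL+mR=736/365 → advance +1; mR−mL=32/5 → turn +1·90°
n=3: pose=(-3,-3,S); sL=16, sR=80/9; mL=-80/9, mR=64/9; mL+mR=-16/9 → advance -1; mR−mL=16 → turn +1·90°
n=4: pose=(-3,-2,E); sL=32/17, sR=160/29; mL=-160/29, mR=-1792/493; mL+mR=-4512/493 → advance -1; mR−mL=32/17 → turn +1·90°
n=5: pose=(-4,-2,N); sL=40/29, sR=8/5; mL=-8/5, mR=-32/145; mL+mR=-264/145 → advance -1; mR−mL=40/29 → turn +1·90°
n=6: pose=(-4,-3,W); sL=160/41, sR=160/89; mL=-160/89, mR=7680/3649; mL+mR=1120/3649 → advance +1; mR−mL=160/41 → turn +1·90°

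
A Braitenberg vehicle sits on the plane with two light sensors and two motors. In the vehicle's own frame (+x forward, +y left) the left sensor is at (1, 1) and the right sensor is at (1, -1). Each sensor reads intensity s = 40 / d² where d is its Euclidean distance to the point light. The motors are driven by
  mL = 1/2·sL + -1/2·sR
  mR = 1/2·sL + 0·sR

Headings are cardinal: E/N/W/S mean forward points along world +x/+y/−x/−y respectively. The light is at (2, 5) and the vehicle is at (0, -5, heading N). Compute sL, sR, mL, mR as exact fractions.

4/9 20/41 -8/369 2/9

left sensor world pos  = (-1, -4); dL² = 90
right sensor world pos = (1, -4); dR² = 82
sL = 40/90 = 4/9
sR = 40/82 = 20/41
mL = 1/2·sL + -1/2·sR = -8/369
mR = 1/2·sL + 0·sR = 2/9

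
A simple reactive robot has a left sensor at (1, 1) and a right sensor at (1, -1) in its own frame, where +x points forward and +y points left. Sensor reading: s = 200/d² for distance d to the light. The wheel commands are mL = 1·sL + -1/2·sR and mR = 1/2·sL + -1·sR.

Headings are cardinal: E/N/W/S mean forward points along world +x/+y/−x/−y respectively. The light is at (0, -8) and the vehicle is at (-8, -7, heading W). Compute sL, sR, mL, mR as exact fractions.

left sensor world pos  = (-9, -8); dL² = 81
right sensor world pos = (-9, -6); dR² = 85
sL = 200/81 = 200/81
sR = 200/85 = 40/17
mL = 1·sL + -1/2·sR = 1780/1377
mR = 1/2·sL + -1·sR = -1540/1377

200/81 40/17 1780/1377 -1540/1377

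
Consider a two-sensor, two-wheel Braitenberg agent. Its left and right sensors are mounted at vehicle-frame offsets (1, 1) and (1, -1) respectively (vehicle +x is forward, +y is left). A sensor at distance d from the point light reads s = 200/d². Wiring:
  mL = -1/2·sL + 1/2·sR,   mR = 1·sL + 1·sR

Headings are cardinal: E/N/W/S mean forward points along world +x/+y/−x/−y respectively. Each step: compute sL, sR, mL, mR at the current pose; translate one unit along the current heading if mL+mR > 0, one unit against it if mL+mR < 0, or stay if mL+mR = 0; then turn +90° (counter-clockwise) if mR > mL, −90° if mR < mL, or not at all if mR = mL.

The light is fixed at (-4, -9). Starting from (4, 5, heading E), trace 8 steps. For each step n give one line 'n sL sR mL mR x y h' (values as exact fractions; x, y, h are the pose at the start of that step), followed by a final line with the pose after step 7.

n=0: pose=(4,5,E); sL=100/153, sR=4/5; mL=56/765, mR=1112/765; mL+mR=1168/765 → advance +1; mR−mL=352/255 → turn +1·90°
n=1: pose=(5,5,N); sL=200/289, sR=8/13; mL=-144/3757, mR=4912/3757; mL+mR=4768/3757 → advance +1; mR−mL=5056/3757 → turn +1·90°
n=2: pose=(5,6,W); sL=10/13, sR=5/8; mL=-15/208, mR=145/104; mL+mR=275/208 → advance +1; mR−mL=305/208 → turn +1·90°
n=3: pose=(4,6,S); sL=200/277, sR=40/49; mL=640/13573, mR=20880/13573; mL+mR=21520/13573 → advance +1; mR−mL=20240/13573 → turn +1·90°
n=4: pose=(4,5,E); sL=100/153, sR=4/5; mL=56/765, mR=1112/765; mL+mR=1168/765 → advance +1; mR−mL=352/255 → turn +1·90°
n=5: pose=(5,5,N); sL=200/289, sR=8/13; mL=-144/3757, mR=4912/3757; mL+mR=4768/3757 → advance +1; mR−mL=5056/3757 → turn +1·90°
n=6: pose=(5,6,W); sL=10/13, sR=5/8; mL=-15/208, mR=145/104; mL+mR=275/208 → advance +1; mR−mL=305/208 → turn +1·90°
n=7: pose=(4,6,S); sL=200/277, sR=40/49; mL=640/13573, mR=20880/13573; mL+mR=21520/13573 → advance +1; mR−mL=20240/13573 → turn +1·90°

0 100/153 4/5 56/765 1112/765 4 5 E
1 200/289 8/13 -144/3757 4912/3757 5 5 N
2 10/13 5/8 -15/208 145/104 5 6 W
3 200/277 40/49 640/13573 20880/13573 4 6 S
4 100/153 4/5 56/765 1112/765 4 5 E
5 200/289 8/13 -144/3757 4912/3757 5 5 N
6 10/13 5/8 -15/208 145/104 5 6 W
7 200/277 40/49 640/13573 20880/13573 4 6 S
final 4 5 E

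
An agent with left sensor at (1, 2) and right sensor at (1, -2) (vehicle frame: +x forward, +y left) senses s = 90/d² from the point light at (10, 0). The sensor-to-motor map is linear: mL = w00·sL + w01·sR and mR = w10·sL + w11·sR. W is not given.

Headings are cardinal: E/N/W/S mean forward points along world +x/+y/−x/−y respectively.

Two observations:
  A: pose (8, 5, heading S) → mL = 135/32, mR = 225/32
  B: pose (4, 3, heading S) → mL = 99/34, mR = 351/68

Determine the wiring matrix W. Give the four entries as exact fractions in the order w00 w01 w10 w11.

obs A: pose=(8,5,S) → sL=45/8, sR=45/16, mL=135/32, mR=225/32
obs B: pose=(4,3,S) → sL=9/2, sR=45/34, mL=99/34, mR=351/68
sensor matrix S = [[45/8, 45/16], [9/2, 45/34]]; det S = -2835/544
solve [mL_A; mL_B] = S·[w00; w01] and [mR_A; mR_B] = S·[w10; w11]:
  w00 = 1/2, w01 = 1/2, w10 = 1, w11 = 1/2

1/2 1/2 1 1/2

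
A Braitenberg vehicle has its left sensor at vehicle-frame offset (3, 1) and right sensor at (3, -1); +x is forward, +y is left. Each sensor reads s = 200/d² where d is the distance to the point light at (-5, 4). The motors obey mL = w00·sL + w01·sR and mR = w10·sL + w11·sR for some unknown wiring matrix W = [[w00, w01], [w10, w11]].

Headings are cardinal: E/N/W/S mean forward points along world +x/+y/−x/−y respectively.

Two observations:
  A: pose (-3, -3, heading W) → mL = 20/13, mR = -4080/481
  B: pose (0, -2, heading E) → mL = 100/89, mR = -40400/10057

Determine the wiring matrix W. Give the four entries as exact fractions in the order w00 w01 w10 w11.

obs A: pose=(-3,-3,W) → sL=40/13, sR=200/37, mL=20/13, mR=-4080/481
obs B: pose=(0,-2,E) → sL=200/89, sR=200/113, mL=100/89, mR=-40400/10057
sensor matrix S = [[40/13, 200/37], [200/89, 200/113]]; det S = -32416000/4837417
solve [mL_A; mL_B] = S·[w00; w01] and [mR_A; mR_B] = S·[w10; w11]:
  w00 = 1/2, w01 = 0, w10 = -1, w11 = -1

1/2 0 -1 -1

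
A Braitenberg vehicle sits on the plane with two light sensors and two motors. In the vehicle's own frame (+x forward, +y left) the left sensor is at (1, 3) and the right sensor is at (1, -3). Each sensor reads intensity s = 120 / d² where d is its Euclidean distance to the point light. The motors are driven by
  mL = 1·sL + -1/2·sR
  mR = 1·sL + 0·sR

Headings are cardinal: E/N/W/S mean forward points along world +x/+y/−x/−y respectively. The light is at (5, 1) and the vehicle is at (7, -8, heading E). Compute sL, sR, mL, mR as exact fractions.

left sensor world pos  = (8, -5); dL² = 45
right sensor world pos = (8, -11); dR² = 153
sL = 120/45 = 8/3
sR = 120/153 = 40/51
mL = 1·sL + -1/2·sR = 116/51
mR = 1·sL + 0·sR = 8/3

8/3 40/51 116/51 8/3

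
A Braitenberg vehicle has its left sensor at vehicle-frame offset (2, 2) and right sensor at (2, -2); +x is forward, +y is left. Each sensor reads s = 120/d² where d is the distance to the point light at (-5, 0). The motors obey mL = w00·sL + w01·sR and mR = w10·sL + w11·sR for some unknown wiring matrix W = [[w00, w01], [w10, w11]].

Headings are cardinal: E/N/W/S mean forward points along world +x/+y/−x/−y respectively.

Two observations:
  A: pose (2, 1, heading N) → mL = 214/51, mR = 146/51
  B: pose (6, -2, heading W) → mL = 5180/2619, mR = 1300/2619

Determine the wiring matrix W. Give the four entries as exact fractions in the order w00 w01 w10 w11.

1 1/2 1 -1/2

obs A: pose=(2,1,N) → sL=60/17, sR=4/3, mL=214/51, mR=146/51
obs B: pose=(6,-2,W) → sL=120/97, sR=40/27, mL=5180/2619, mR=1300/2619
sensor matrix S = [[60/17, 4/3], [120/97, 40/27]]; det S = 53120/14841
solve [mL_A; mL_B] = S·[w00; w01] and [mR_A; mR_B] = S·[w10; w11]:
  w00 = 1, w01 = 1/2, w10 = 1, w11 = -1/2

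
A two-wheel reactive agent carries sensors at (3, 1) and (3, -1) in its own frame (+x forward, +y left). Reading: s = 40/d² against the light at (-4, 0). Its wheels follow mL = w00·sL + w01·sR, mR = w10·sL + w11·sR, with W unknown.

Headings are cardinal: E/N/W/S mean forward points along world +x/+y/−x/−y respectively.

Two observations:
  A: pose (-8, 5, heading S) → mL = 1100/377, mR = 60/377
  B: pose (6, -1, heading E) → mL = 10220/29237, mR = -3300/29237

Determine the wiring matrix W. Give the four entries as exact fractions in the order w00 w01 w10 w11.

obs A: pose=(-8,5,S) → sL=40/13, sR=40/29, mL=1100/377, mR=60/377
obs B: pose=(6,-1,E) → sL=40/169, sR=40/173, mL=10220/29237, mR=-3300/29237
sensor matrix S = [[40/13, 40/29], [40/169, 40/173]]; det S = 326400/847873
solve [mL_A; mL_B] = S·[w00; w01] and [mR_A; mR_B] = S·[w10; w11]:
  w00 = 1/2, w01 = 1, w10 = 1/2, w11 = -1

1/2 1 1/2 -1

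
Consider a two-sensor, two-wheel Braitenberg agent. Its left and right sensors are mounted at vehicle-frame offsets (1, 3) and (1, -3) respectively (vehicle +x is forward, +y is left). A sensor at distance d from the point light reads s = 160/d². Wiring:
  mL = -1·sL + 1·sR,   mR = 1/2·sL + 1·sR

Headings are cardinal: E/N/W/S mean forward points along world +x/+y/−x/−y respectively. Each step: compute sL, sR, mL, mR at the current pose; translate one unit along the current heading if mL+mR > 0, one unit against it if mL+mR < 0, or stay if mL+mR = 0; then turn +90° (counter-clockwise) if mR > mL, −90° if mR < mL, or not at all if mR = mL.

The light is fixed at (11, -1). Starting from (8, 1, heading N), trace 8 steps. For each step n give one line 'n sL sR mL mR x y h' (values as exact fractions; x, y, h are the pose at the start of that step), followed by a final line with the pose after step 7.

0 32/9 160/9 128/9 176/9 8 1 N
1 10 40/13 -90/13 105/13 8 2 W
2 32 160/53 -1536/53 1008/53 7 2 S
3 80/29 16 384/29 504/29 7 3 E
4 160/61 32/5 1152/305 2352/305 8 3 N
5 8 2 -6 6 8 4 W
6 10 40/13 -90/13 105/13 8 4 S
7 160/53 32 1536/53 1776/53 8 3 E
final 9 3 N

n=0: pose=(8,1,N); sL=32/9, sR=160/9; mL=128/9, mR=176/9; mL+mR=304/9 → advance +1; mR−mL=16/3 → turn +1·90°
n=1: pose=(8,2,W); sL=10, sR=40/13; mL=-90/13, mR=105/13; mL+mR=15/13 → advance +1; mR−mL=15 → turn +1·90°
n=2: pose=(7,2,S); sL=32, sR=160/53; mL=-1536/53, mR=1008/53; mL+mR=-528/53 → advance -1; mR−mL=48 → turn +1·90°
n=3: pose=(7,3,E); sL=80/29, sR=16; mL=384/29, mR=504/29; mL+mR=888/29 → advance +1; mR−mL=120/29 → turn +1·90°
n=4: pose=(8,3,N); sL=160/61, sR=32/5; mL=1152/305, mR=2352/305; mL+mR=3504/305 → advance +1; mR−mL=240/61 → turn +1·90°
n=5: pose=(8,4,W); sL=8, sR=2; mL=-6, mR=6; mL+mR=0 → advance +0; mR−mL=12 → turn +1·90°
n=6: pose=(8,4,S); sL=10, sR=40/13; mL=-90/13, mR=105/13; mL+mR=15/13 → advance +1; mR−mL=15 → turn +1·90°
n=7: pose=(8,3,E); sL=160/53, sR=32; mL=1536/53, mR=1776/53; mL+mR=3312/53 → advance +1; mR−mL=240/53 → turn +1·90°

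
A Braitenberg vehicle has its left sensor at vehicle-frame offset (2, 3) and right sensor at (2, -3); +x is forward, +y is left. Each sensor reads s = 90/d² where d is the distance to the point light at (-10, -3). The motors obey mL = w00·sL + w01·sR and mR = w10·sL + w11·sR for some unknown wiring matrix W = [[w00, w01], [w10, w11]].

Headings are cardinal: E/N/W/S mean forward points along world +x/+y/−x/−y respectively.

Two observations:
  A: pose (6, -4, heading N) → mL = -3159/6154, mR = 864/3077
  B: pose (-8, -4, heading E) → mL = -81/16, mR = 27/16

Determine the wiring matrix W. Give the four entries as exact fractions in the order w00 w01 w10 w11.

-1/2 -1 1 -1

obs A: pose=(6,-4,N) → sL=9/17, sR=45/181, mL=-3159/6154, mR=864/3077
obs B: pose=(-8,-4,E) → sL=9/2, sR=45/16, mL=-81/16, mR=27/16
sensor matrix S = [[9/17, 45/181], [9/2, 45/16]]; det S = 18225/49232
solve [mL_A; mL_B] = S·[w00; w01] and [mR_A; mR_B] = S·[w10; w11]:
  w00 = -1/2, w01 = -1, w10 = 1, w11 = -1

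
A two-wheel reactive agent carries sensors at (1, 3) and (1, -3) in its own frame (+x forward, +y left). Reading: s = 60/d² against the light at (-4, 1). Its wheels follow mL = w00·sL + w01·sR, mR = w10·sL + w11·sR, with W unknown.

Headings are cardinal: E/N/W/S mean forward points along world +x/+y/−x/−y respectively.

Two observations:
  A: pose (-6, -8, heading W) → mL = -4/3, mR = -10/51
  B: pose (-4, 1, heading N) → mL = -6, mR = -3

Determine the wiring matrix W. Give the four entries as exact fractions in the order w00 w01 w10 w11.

obs A: pose=(-6,-8,W) → sL=20/51, sR=4/3, mL=-4/3, mR=-10/51
obs B: pose=(-4,1,N) → sL=6, sR=6, mL=-6, mR=-3
sensor matrix S = [[20/51, 4/3], [6, 6]]; det S = -96/17
solve [mL_A; mL_B] = S·[w00; w01] and [mR_A; mR_B] = S·[w10; w11]:
  w00 = 0, w01 = -1, w10 = -1/2, w11 = 0

0 -1 -1/2 0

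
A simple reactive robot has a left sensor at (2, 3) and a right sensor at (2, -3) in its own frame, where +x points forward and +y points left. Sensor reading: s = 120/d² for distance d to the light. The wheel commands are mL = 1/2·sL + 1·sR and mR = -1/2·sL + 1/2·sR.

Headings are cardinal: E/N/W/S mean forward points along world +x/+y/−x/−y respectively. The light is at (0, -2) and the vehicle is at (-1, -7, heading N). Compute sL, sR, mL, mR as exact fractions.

left sensor world pos  = (-4, -5); dL² = 25
right sensor world pos = (2, -5); dR² = 13
sL = 120/25 = 24/5
sR = 120/13 = 120/13
mL = 1/2·sL + 1·sR = 756/65
mR = -1/2·sL + 1/2·sR = 144/65

24/5 120/13 756/65 144/65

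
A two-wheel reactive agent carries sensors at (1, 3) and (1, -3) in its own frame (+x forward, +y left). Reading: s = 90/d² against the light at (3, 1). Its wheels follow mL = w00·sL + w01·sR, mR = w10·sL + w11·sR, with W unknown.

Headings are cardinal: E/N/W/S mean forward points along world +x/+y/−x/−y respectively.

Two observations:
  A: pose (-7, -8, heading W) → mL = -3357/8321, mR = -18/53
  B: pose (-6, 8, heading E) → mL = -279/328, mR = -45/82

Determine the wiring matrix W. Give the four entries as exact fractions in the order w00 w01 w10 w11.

1/2 -1 -1 0

obs A: pose=(-7,-8,W) → sL=18/53, sR=90/157, mL=-3357/8321, mR=-18/53
obs B: pose=(-6,8,E) → sL=45/82, sR=9/8, mL=-279/328, mR=-45/82
sensor matrix S = [[18/53, 90/157], [45/82, 9/8]]; det S = 92097/1364644
solve [mL_A; mL_B] = S·[w00; w01] and [mR_A; mR_B] = S·[w10; w11]:
  w00 = 1/2, w01 = -1, w10 = -1, w11 = 0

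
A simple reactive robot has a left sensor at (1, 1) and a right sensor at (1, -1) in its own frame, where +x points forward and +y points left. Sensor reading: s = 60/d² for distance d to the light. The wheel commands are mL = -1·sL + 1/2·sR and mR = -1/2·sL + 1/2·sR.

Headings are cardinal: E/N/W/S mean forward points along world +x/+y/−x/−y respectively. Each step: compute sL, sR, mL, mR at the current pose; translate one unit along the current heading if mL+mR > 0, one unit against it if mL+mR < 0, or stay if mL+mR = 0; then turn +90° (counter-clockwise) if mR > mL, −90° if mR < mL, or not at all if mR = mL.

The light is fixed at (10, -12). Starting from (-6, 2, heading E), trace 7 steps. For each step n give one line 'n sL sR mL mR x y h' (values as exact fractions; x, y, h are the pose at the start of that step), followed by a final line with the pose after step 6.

n=0: pose=(-6,2,E); sL=2/15, sR=30/197; mL=-169/2955, mR=28/2955; mL+mR=-47/985 → advance -1; mR−mL=1/15 → turn +1·90°
n=1: pose=(-7,2,N); sL=20/183, sR=60/481; mL=-4130/88023, mR=680/88023; mL+mR=-1150/29341 → advance -1; mR−mL=10/183 → turn +1·90°
n=2: pose=(-7,1,W); sL=5/39, sR=3/26; mL=-11/156, mR=-1/156; mL+mR=-1/13 → advance -1; mR−mL=5/78 → turn +1·90°
n=3: pose=(-6,1,S); sL=20/123, sR=60/433; mL=-4970/53259, mR=-640/53259; mL+mR=-1870/17753 → advance -1; mR−mL=10/123 → turn +1·90°
n=4: pose=(-6,2,E); sL=2/15, sR=30/197; mL=-169/2955, mR=28/2955; mL+mR=-47/985 → advance -1; mR−mL=1/15 → turn +1·90°
n=5: pose=(-7,2,N); sL=20/183, sR=60/481; mL=-4130/88023, mR=680/88023; mL+mR=-1150/29341 → advance -1; mR−mL=10/183 → turn +1·90°
n=6: pose=(-7,1,W); sL=5/39, sR=3/26; mL=-11/156, mR=-1/156; mL+mR=-1/13 → advance -1; mR−mL=5/78 → turn +1·90°

0 2/15 30/197 -169/2955 28/2955 -6 2 E
1 20/183 60/481 -4130/88023 680/88023 -7 2 N
2 5/39 3/26 -11/156 -1/156 -7 1 W
3 20/123 60/433 -4970/53259 -640/53259 -6 1 S
4 2/15 30/197 -169/2955 28/2955 -6 2 E
5 20/183 60/481 -4130/88023 680/88023 -7 2 N
6 5/39 3/26 -11/156 -1/156 -7 1 W
final -6 1 S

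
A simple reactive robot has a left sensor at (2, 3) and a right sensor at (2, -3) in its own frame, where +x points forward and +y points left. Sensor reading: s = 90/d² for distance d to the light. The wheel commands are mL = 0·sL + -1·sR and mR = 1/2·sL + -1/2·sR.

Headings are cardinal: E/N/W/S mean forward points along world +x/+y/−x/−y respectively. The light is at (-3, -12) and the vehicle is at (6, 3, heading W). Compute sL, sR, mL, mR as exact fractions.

left sensor world pos  = (4, 0); dL² = 193
right sensor world pos = (4, 6); dR² = 373
sL = 90/193 = 90/193
sR = 90/373 = 90/373
mL = 0·sL + -1·sR = -90/373
mR = 1/2·sL + -1/2·sR = 8100/71989

90/193 90/373 -90/373 8100/71989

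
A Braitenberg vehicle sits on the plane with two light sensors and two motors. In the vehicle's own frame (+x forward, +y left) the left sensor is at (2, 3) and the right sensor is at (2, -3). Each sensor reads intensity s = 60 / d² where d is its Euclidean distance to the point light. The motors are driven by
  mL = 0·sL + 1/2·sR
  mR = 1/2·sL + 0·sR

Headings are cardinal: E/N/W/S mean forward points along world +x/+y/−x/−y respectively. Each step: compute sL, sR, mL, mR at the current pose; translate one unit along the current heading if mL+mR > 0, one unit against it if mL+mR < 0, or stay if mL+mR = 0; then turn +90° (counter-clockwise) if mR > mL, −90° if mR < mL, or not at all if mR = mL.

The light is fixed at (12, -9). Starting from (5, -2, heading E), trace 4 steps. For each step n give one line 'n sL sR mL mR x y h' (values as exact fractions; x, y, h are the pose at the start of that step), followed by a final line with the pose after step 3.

0 12/25 60/41 30/41 6/25 5 -2 E
1 30/17 30/53 15/53 15/17 6 -2 S
2 60/97 12/5 6/5 30/97 6 -3 E
3 3 3/4 3/8 3/2 7 -3 S
final 7 -4 E

n=0: pose=(5,-2,E); sL=12/25, sR=60/41; mL=30/41, mR=6/25; mL+mR=996/1025 → advance +1; mR−mL=-504/1025 → turn -1·90°
n=1: pose=(6,-2,S); sL=30/17, sR=30/53; mL=15/53, mR=15/17; mL+mR=1050/901 → advance +1; mR−mL=540/901 → turn +1·90°
n=2: pose=(6,-3,E); sL=60/97, sR=12/5; mL=6/5, mR=30/97; mL+mR=732/485 → advance +1; mR−mL=-432/485 → turn -1·90°
n=3: pose=(7,-3,S); sL=3, sR=3/4; mL=3/8, mR=3/2; mL+mR=15/8 → advance +1; mR−mL=9/8 → turn +1·90°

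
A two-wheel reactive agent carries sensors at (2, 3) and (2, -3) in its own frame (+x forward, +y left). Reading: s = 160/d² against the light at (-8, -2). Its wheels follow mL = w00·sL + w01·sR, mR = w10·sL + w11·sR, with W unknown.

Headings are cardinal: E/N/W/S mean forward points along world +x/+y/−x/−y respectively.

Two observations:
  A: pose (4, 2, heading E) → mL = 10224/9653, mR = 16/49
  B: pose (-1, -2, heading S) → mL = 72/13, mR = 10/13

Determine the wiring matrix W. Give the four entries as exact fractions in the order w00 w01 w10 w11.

1 1/2 1/2 0

obs A: pose=(4,2,E) → sL=32/49, sR=160/197, mL=10224/9653, mR=16/49
obs B: pose=(-1,-2,S) → sL=20/13, sR=8, mL=72/13, mR=10/13
sensor matrix S = [[32/49, 160/197], [20/13, 8]]; det S = 498816/125489
solve [mL_A; mL_B] = S·[w00; w01] and [mR_A; mR_B] = S·[w10; w11]:
  w00 = 1, w01 = 1/2, w10 = 1/2, w11 = 0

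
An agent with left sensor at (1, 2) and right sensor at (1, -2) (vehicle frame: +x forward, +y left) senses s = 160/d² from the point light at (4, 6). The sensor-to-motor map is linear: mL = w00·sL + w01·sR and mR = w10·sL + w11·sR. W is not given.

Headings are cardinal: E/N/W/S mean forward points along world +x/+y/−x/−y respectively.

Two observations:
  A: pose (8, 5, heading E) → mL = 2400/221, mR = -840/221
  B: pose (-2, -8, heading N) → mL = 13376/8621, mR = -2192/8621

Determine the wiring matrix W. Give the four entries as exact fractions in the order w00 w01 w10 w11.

obs A: pose=(8,5,E) → sL=80/13, sR=80/17, mL=2400/221, mR=-840/221
obs B: pose=(-2,-8,N) → sL=160/233, sR=32/37, mL=13376/8621, mR=-2192/8621
sensor matrix S = [[80/13, 80/17], [160/233, 32/37]]; det S = 3983360/1905241
solve [mL_A; mL_B] = S·[w00; w01] and [mR_A; mR_B] = S·[w10; w11]:
  w00 = 1, w01 = 1, w10 = -1, w11 = 1/2

1 1 -1 1/2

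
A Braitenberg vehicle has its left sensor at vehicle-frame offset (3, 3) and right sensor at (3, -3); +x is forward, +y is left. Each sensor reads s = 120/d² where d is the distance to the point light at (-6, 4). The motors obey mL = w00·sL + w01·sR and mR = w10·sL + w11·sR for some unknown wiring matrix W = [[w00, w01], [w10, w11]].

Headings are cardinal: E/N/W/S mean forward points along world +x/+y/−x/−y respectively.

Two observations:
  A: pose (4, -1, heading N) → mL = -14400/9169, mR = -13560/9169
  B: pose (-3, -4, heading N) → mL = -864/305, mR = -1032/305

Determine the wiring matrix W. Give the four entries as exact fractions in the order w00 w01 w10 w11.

obs A: pose=(4,-1,N) → sL=120/53, sR=120/173, mL=-14400/9169, mR=-13560/9169
obs B: pose=(-3,-4,N) → sL=24/5, sR=120/61, mL=-864/305, mR=-1032/305
sensor matrix S = [[120/53, 120/173], [24/5, 120/61]]; det S = 628992/559309
solve [mL_A; mL_B] = S·[w00; w01] and [mR_A; mR_B] = S·[w10; w11]:
  w00 = -1, w01 = 1, w10 = -1/2, w11 = -1/2

-1 1 -1/2 -1/2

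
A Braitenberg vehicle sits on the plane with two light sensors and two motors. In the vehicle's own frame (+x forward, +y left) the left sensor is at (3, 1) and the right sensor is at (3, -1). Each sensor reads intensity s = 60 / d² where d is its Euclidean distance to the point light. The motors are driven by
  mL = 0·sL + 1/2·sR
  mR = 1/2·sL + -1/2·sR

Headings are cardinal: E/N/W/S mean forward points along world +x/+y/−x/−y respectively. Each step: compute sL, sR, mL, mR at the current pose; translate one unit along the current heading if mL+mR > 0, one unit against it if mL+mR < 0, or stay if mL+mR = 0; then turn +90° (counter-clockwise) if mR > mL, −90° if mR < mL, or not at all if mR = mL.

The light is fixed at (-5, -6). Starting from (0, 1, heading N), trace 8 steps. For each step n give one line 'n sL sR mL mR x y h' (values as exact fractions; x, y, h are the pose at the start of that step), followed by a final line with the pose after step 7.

0 15/29 15/34 15/68 75/1972 0 1 N
1 12/29 60/113 30/113 -192/3277 0 2 E
2 30/37 6/5 3/5 -36/185 1 2 S
3 4/3 60/73 30/73 56/219 1 1 W
4 15/29 15/34 15/68 75/1972 0 1 N
5 12/29 60/113 30/113 -192/3277 0 2 E
6 30/37 6/5 3/5 -36/185 1 2 S
7 4/3 60/73 30/73 56/219 1 1 W
final 0 1 N

n=0: pose=(0,1,N); sL=15/29, sR=15/34; mL=15/68, mR=75/1972; mL+mR=15/58 → advance +1; mR−mL=-90/493 → turn -1·90°
n=1: pose=(0,2,E); sL=12/29, sR=60/113; mL=30/113, mR=-192/3277; mL+mR=6/29 → advance +1; mR−mL=-1062/3277 → turn -1·90°
n=2: pose=(1,2,S); sL=30/37, sR=6/5; mL=3/5, mR=-36/185; mL+mR=15/37 → advance +1; mR−mL=-147/185 → turn -1·90°
n=3: pose=(1,1,W); sL=4/3, sR=60/73; mL=30/73, mR=56/219; mL+mR=2/3 → advance +1; mR−mL=-34/219 → turn -1·90°
n=4: pose=(0,1,N); sL=15/29, sR=15/34; mL=15/68, mR=75/1972; mL+mR=15/58 → advance +1; mR−mL=-90/493 → turn -1·90°
n=5: pose=(0,2,E); sL=12/29, sR=60/113; mL=30/113, mR=-192/3277; mL+mR=6/29 → advance +1; mR−mL=-1062/3277 → turn -1·90°
n=6: pose=(1,2,S); sL=30/37, sR=6/5; mL=3/5, mR=-36/185; mL+mR=15/37 → advance +1; mR−mL=-147/185 → turn -1·90°
n=7: pose=(1,1,W); sL=4/3, sR=60/73; mL=30/73, mR=56/219; mL+mR=2/3 → advance +1; mR−mL=-34/219 → turn -1·90°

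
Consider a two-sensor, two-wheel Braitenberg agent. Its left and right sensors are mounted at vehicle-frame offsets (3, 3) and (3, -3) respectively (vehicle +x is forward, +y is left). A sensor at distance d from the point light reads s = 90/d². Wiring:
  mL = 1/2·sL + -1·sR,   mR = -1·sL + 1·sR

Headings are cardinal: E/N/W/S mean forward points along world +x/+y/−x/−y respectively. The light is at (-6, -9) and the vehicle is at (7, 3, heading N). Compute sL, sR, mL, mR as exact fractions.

18/65 90/481 -9/185 -216/2405

left sensor world pos  = (4, 6); dL² = 325
right sensor world pos = (10, 6); dR² = 481
sL = 90/325 = 18/65
sR = 90/481 = 90/481
mL = 1/2·sL + -1·sR = -9/185
mR = -1·sL + 1·sR = -216/2405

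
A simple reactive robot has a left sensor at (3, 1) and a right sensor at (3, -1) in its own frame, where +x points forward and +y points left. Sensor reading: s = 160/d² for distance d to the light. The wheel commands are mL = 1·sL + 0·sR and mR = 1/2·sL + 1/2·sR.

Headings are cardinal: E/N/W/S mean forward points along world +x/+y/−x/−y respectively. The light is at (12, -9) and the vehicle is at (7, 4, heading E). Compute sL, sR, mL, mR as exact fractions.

4/5 40/37 4/5 174/185

left sensor world pos  = (10, 5); dL² = 200
right sensor world pos = (10, 3); dR² = 148
sL = 160/200 = 4/5
sR = 160/148 = 40/37
mL = 1·sL + 0·sR = 4/5
mR = 1/2·sL + 1/2·sR = 174/185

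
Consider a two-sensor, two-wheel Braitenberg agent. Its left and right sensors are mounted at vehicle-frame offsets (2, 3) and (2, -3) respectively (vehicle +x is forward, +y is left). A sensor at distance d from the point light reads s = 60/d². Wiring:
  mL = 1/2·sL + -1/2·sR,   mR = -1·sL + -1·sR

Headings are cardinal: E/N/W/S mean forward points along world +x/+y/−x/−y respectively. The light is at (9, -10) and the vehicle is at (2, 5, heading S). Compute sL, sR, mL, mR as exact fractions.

left sensor world pos  = (5, 3); dL² = 185
right sensor world pos = (-1, 3); dR² = 269
sL = 60/185 = 12/37
sR = 60/269 = 60/269
mL = 1/2·sL + -1/2·sR = 504/9953
mR = -1·sL + -1·sR = -5448/9953

12/37 60/269 504/9953 -5448/9953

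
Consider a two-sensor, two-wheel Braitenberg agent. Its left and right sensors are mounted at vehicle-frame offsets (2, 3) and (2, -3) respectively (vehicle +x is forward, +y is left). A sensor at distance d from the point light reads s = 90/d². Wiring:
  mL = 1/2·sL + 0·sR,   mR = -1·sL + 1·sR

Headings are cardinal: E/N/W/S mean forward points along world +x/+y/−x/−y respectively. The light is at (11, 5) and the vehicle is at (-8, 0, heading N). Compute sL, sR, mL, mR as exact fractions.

left sensor world pos  = (-11, 2); dL² = 493
right sensor world pos = (-5, 2); dR² = 265
sL = 90/493 = 90/493
sR = 90/265 = 18/53
mL = 1/2·sL + 0·sR = 45/493
mR = -1·sL + 1·sR = 4104/26129

90/493 18/53 45/493 4104/26129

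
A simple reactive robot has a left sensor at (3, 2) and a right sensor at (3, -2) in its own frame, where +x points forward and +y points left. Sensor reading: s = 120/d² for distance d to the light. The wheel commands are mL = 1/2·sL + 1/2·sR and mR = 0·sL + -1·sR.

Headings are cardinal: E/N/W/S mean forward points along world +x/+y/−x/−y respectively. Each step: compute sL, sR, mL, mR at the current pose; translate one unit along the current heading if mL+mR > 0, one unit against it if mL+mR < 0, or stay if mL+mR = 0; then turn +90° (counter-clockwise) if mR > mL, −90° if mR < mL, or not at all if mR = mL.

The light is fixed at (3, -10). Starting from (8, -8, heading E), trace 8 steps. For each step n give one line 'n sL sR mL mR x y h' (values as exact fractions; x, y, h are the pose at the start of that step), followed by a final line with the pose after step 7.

0 3/2 15/8 27/16 -15/8 8 -8 E
1 120/37 24 504/37 -24 7 -8 S
2 60 60/13 420/13 -60/13 7 -7 W
3 120/37 120/61 5880/2257 -120/61 6 -7 N
4 5/3 3 7/3 -3 6 -6 E
5 120/17 120 1080/17 -120 5 -6 S
6 12 12/5 36/5 -12/5 5 -5 W
7 24/13 120/73 1656/949 -120/73 4 -5 N
final 4 -4 E

n=0: pose=(8,-8,E); sL=3/2, sR=15/8; mL=27/16, mR=-15/8; mL+mR=-3/16 → advance -1; mR−mL=-57/16 → turn -1·90°
n=1: pose=(7,-8,S); sL=120/37, sR=24; mL=504/37, mR=-24; mL+mR=-384/37 → advance -1; mR−mL=-1392/37 → turn -1·90°
n=2: pose=(7,-7,W); sL=60, sR=60/13; mL=420/13, mR=-60/13; mL+mR=360/13 → advance +1; mR−mL=-480/13 → turn -1·90°
n=3: pose=(6,-7,N); sL=120/37, sR=120/61; mL=5880/2257, mR=-120/61; mL+mR=1440/2257 → advance +1; mR−mL=-10320/2257 → turn -1·90°
n=4: pose=(6,-6,E); sL=5/3, sR=3; mL=7/3, mR=-3; mL+mR=-2/3 → advance -1; mR−mL=-16/3 → turn -1·90°
n=5: pose=(5,-6,S); sL=120/17, sR=120; mL=1080/17, mR=-120; mL+mR=-960/17 → advance -1; mR−mL=-3120/17 → turn -1·90°
n=6: pose=(5,-5,W); sL=12, sR=12/5; mL=36/5, mR=-12/5; mL+mR=24/5 → advance +1; mR−mL=-48/5 → turn -1·90°
n=7: pose=(4,-5,N); sL=24/13, sR=120/73; mL=1656/949, mR=-120/73; mL+mR=96/949 → advance +1; mR−mL=-3216/949 → turn -1·90°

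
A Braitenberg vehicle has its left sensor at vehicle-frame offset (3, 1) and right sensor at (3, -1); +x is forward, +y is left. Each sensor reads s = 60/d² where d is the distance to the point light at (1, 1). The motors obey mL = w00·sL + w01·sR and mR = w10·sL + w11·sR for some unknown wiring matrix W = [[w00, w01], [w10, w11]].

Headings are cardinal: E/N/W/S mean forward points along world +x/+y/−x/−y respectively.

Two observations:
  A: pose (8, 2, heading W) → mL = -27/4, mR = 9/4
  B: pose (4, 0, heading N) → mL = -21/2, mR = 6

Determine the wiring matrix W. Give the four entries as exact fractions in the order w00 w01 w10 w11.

obs A: pose=(8,2,W) → sL=15/4, sR=3, mL=-27/4, mR=9/4
obs B: pose=(4,0,N) → sL=15/2, sR=3, mL=-21/2, mR=6
sensor matrix S = [[15/4, 3], [15/2, 3]]; det S = -45/4
solve [mL_A; mL_B] = S·[w00; w01] and [mR_A; mR_B] = S·[w10; w11]:
  w00 = -1, w01 = -1, w10 = 1, w11 = -1/2

-1 -1 1 -1/2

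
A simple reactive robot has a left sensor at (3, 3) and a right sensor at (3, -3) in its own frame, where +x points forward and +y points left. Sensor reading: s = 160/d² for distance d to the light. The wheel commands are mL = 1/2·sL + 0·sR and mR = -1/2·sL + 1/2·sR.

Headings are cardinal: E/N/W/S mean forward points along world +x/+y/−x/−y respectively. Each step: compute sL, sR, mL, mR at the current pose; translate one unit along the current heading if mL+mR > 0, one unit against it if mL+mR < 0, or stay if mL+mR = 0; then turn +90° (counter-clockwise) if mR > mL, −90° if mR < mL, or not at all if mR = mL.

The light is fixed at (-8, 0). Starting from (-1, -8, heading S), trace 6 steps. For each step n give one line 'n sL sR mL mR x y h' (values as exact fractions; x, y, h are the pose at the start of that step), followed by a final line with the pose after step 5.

n=0: pose=(-1,-8,S); sL=160/221, sR=160/137; mL=80/221, mR=6720/30277; mL+mR=80/137 → advance +1; mR−mL=-4240/30277 → turn -1·90°
n=1: pose=(-1,-9,W); sL=1, sR=40/13; mL=1/2, mR=27/26; mL+mR=20/13 → advance +1; mR−mL=7/13 → turn +1·90°
n=2: pose=(-2,-9,S); sL=32/45, sR=160/153; mL=16/45, mR=128/765; mL+mR=80/153 → advance +1; mR−mL=-16/85 → turn -1·90°
n=3: pose=(-2,-10,W); sL=80/89, sR=80/29; mL=40/89, mR=2400/2581; mL+mR=40/29 → advance +1; mR−mL=1240/2581 → turn +1·90°
n=4: pose=(-3,-10,S); sL=160/233, sR=160/173; mL=80/233, mR=4800/40309; mL+mR=80/173 → advance +1; mR−mL=-9040/40309 → turn -1·90°
n=5: pose=(-3,-11,W); sL=4/5, sR=40/17; mL=2/5, mR=66/85; mL+mR=20/17 → advance +1; mR−mL=32/85 → turn +1·90°

0 160/221 160/137 80/221 6720/30277 -1 -8 S
1 1 40/13 1/2 27/26 -1 -9 W
2 32/45 160/153 16/45 128/765 -2 -9 S
3 80/89 80/29 40/89 2400/2581 -2 -10 W
4 160/233 160/173 80/233 4800/40309 -3 -10 S
5 4/5 40/17 2/5 66/85 -3 -11 W
final -4 -11 S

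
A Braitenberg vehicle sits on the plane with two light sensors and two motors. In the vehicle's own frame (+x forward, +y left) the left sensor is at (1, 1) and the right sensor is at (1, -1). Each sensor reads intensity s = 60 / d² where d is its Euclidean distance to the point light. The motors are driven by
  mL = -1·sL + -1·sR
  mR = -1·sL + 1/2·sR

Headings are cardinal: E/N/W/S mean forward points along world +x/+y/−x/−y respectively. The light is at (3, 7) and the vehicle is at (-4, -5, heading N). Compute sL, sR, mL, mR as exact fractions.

left sensor world pos  = (-5, -4); dL² = 185
right sensor world pos = (-3, -4); dR² = 157
sL = 60/185 = 12/37
sR = 60/157 = 60/157
mL = -1·sL + -1·sR = -4104/5809
mR = -1·sL + 1/2·sR = -774/5809

12/37 60/157 -4104/5809 -774/5809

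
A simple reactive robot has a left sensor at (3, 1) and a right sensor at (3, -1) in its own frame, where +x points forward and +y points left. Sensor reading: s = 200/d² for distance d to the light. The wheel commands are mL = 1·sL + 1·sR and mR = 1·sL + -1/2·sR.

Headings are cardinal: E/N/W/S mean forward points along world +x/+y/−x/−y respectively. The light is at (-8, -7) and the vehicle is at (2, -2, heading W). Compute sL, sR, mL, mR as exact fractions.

left sensor world pos  = (-1, -3); dL² = 65
right sensor world pos = (-1, -1); dR² = 85
sL = 200/65 = 40/13
sR = 200/85 = 40/17
mL = 1·sL + 1·sR = 1200/221
mR = 1·sL + -1/2·sR = 420/221

40/13 40/17 1200/221 420/221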